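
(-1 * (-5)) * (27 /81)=5 /3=1.67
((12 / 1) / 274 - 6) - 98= -103.96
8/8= 1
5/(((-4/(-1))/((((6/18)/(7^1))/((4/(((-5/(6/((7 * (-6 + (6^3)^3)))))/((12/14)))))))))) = -293932625/288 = -1020599.39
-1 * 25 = -25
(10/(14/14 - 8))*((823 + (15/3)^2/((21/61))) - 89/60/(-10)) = -3762223/2940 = -1279.67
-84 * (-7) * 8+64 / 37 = 174112 / 37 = 4705.73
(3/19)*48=144/19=7.58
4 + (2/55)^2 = 12104/3025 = 4.00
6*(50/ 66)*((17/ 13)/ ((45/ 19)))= 3230/ 1287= 2.51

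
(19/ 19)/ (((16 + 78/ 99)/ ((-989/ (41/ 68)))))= -1109658/ 11357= -97.71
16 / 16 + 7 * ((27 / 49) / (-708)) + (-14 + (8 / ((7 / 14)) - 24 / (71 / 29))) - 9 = -1854183 / 117292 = -15.81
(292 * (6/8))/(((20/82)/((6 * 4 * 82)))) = 8835336/5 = 1767067.20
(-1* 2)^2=4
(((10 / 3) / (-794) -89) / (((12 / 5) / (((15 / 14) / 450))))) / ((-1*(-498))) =-26501 / 149465736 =-0.00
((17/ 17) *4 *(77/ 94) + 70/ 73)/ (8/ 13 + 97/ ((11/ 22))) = 94458/ 4340215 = 0.02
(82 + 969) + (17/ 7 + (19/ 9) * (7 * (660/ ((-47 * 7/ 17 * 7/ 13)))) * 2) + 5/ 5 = -806839/ 987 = -817.47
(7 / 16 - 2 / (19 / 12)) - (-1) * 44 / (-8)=-1923 / 304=-6.33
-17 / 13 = -1.31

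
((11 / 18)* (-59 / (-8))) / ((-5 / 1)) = -649 / 720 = -0.90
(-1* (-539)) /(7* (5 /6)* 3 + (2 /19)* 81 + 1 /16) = 2128 /103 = 20.66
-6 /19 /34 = -3 /323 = -0.01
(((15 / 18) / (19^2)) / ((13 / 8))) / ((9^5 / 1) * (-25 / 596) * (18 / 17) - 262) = -101320 / 205740890043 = -0.00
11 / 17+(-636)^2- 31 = 6875916 / 17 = 404465.65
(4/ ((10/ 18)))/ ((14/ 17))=8.74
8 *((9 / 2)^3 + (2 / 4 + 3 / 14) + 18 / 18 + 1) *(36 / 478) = 94590 / 1673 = 56.54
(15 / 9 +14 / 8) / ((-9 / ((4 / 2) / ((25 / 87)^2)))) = -9.19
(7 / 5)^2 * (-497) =-24353 / 25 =-974.12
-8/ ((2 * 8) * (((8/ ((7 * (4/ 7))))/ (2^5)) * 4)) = -2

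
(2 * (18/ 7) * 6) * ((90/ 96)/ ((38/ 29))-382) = -6259167/ 532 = -11765.35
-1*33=-33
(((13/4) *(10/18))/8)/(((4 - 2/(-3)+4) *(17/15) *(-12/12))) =-0.02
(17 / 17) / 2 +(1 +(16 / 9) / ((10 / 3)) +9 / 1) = 331 / 30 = 11.03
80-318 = -238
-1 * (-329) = 329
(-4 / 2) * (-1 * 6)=12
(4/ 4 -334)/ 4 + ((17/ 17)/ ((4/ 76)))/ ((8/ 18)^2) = 12.94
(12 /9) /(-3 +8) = 4 /15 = 0.27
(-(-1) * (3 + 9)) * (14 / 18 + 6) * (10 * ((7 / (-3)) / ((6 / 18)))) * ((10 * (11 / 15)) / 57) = -375760 / 513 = -732.48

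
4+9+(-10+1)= 4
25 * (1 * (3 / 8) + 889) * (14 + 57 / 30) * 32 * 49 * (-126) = -69845535900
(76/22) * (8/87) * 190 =57760/957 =60.36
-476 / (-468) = 119 / 117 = 1.02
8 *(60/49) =480/49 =9.80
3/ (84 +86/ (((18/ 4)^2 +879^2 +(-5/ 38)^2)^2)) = 0.04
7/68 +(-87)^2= 514699/68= 7569.10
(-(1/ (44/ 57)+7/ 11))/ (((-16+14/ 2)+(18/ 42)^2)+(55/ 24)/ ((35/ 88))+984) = -12495/ 6344756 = -0.00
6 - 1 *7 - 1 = -2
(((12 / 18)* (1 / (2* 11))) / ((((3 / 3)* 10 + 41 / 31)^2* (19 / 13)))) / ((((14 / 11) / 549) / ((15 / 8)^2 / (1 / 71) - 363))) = -141804199 / 17926272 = -7.91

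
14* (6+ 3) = 126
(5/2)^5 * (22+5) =84375/32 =2636.72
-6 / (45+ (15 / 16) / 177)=-5664 / 42485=-0.13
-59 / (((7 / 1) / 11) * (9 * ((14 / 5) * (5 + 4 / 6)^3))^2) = -146025 / 33116744668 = -0.00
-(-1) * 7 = 7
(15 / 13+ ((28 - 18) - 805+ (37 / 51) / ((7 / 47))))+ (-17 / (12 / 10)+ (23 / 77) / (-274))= -5617170038 / 6993987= -803.14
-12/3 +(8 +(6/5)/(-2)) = 17/5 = 3.40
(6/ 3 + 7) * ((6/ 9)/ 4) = 3/ 2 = 1.50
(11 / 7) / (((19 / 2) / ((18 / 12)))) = 33 / 133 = 0.25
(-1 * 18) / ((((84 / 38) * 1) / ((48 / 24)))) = -114 / 7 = -16.29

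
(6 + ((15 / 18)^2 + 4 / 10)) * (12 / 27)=1277 / 405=3.15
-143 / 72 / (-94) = 143 / 6768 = 0.02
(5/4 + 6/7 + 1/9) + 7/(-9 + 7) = -323/252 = -1.28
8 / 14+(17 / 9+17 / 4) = 1691 / 252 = 6.71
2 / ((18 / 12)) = 4 / 3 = 1.33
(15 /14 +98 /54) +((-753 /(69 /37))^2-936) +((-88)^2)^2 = 60131643.28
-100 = -100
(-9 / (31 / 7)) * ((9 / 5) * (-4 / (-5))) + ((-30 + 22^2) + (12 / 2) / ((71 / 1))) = 24824972 / 55025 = 451.16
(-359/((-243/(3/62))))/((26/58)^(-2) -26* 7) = -60671/150243174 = -0.00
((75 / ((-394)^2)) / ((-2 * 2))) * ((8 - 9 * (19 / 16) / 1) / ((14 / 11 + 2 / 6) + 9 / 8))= 106425 / 895401248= 0.00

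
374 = 374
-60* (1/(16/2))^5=-15/8192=-0.00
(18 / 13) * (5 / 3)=30 / 13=2.31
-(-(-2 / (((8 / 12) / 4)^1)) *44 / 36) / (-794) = 22 / 1191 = 0.02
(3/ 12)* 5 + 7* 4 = 117/ 4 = 29.25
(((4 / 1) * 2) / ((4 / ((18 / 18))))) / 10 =1 / 5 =0.20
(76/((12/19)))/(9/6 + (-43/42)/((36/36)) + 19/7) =2527/67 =37.72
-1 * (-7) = 7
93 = 93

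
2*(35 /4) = 35 /2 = 17.50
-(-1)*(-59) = -59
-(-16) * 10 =160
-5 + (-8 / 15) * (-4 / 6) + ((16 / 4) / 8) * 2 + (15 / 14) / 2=-3.11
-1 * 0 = 0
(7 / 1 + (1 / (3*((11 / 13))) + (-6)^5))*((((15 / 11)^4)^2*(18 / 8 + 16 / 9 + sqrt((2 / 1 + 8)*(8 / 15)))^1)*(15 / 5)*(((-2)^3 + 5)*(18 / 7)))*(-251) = -35869068166746093750 / 16505633837- 11873898427612500000*sqrt(3) / 16505633837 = -3419151550.59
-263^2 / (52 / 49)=-3389281 / 52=-65178.48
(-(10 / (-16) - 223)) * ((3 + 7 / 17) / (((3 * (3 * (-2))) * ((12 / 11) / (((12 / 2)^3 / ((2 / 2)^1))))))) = -8392.51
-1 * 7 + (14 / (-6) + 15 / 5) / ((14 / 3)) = -48 / 7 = -6.86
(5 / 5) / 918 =1 / 918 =0.00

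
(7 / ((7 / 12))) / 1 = 12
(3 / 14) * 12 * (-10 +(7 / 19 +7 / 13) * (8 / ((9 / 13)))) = 164 / 133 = 1.23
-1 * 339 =-339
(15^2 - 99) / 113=126 / 113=1.12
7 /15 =0.47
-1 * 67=-67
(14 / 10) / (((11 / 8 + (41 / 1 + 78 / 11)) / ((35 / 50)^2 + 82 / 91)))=0.04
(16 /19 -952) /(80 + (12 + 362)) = -9036 /4313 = -2.10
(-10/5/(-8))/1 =1/4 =0.25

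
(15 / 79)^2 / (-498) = -75 / 1036006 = -0.00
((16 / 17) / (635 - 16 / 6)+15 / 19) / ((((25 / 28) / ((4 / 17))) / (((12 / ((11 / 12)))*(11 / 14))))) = 558313344 / 260410675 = 2.14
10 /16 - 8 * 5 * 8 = -2555 /8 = -319.38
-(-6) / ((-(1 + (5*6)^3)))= -6 / 27001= -0.00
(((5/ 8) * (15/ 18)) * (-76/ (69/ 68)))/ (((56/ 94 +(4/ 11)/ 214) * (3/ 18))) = -17868037/ 45609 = -391.77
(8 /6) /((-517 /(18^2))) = -432 /517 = -0.84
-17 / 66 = -0.26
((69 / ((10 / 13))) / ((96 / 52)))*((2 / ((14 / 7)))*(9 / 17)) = 34983 / 1360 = 25.72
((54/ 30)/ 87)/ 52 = 3/ 7540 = 0.00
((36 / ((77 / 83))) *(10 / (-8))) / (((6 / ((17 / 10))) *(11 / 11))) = -4233 / 308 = -13.74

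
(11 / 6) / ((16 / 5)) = 55 / 96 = 0.57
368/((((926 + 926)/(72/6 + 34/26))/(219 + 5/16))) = 13962311/24076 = 579.93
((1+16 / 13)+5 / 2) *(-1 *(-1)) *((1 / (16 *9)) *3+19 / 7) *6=113037 / 1456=77.64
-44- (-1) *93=49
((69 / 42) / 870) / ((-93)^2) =23 / 105344820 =0.00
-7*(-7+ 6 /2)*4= 112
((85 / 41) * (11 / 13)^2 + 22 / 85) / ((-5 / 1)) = -1026663 / 2944825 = -0.35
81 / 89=0.91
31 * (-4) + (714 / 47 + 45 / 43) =-107.76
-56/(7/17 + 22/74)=-17612/223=-78.98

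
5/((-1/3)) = -15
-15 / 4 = -3.75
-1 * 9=-9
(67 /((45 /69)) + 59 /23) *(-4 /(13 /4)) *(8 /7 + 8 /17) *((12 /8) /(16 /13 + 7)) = -55799808 /1464295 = -38.11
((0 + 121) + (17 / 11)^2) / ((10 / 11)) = 1493 / 11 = 135.73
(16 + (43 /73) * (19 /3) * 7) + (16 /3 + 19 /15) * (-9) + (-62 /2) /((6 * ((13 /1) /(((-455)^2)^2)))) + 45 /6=-17033844488.95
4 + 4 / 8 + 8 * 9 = 153 / 2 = 76.50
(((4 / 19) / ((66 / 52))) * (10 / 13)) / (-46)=-40 / 14421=-0.00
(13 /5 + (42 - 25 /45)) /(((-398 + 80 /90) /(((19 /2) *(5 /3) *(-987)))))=6194741 /3574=1733.28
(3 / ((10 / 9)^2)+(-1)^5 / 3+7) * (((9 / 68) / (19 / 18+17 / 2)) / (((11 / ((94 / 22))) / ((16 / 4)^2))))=3463101 / 4422550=0.78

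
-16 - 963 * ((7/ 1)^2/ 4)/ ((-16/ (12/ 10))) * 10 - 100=139705/ 16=8731.56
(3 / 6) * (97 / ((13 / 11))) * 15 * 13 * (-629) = -10067145 / 2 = -5033572.50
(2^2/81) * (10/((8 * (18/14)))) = 35/729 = 0.05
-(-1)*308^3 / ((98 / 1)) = 298144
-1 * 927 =-927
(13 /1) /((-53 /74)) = -962 /53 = -18.15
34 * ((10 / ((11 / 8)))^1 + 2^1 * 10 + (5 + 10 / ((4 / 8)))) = 19550 / 11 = 1777.27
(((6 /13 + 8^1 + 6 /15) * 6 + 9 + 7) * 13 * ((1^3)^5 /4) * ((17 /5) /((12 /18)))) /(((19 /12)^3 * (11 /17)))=841974912 /1886225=446.38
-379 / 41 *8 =-3032 / 41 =-73.95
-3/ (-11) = 3/ 11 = 0.27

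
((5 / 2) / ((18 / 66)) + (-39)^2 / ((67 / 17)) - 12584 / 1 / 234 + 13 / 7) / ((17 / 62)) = 89808643 / 71757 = 1251.57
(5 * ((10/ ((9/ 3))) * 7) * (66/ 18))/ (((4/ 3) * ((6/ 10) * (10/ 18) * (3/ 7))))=13475/ 6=2245.83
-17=-17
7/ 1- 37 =-30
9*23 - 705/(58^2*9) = 2088809/10092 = 206.98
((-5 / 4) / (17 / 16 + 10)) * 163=-3260 / 177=-18.42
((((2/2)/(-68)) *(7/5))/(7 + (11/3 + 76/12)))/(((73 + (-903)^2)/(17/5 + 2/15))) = -371/70702289400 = -0.00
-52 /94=-26 /47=-0.55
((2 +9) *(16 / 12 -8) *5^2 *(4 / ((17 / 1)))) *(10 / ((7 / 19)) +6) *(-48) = 81664000 / 119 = 686252.10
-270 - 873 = -1143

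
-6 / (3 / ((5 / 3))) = -10 / 3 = -3.33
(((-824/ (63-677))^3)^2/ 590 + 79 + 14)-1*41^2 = -392193199622164555148/ 246974587557473455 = -1587.99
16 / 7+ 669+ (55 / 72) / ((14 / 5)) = 676931 / 1008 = 671.56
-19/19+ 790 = 789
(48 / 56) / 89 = 6 / 623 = 0.01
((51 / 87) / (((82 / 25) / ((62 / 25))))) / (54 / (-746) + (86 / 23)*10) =4521133 / 380669051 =0.01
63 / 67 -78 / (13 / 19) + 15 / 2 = -14145 / 134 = -105.56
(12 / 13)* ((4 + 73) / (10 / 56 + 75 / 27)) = 232848 / 9685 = 24.04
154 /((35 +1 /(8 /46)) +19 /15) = 9240 /2521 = 3.67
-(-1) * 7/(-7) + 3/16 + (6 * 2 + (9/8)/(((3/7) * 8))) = 737/64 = 11.52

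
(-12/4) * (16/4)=-12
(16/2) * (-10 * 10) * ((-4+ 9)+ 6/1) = -8800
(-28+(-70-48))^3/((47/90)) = -280092240/47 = -5959409.36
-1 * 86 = -86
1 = 1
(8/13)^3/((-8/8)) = -512/2197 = -0.23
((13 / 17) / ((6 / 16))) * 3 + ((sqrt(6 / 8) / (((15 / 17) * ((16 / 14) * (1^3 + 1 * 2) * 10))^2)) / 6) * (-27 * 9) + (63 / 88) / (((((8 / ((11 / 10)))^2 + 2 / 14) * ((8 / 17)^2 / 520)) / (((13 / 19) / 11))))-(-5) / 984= 924518769487 / 114218650176-14161 * sqrt(3) / 640000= 8.06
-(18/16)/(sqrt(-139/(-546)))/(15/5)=-0.74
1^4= 1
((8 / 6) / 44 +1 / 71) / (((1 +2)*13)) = 8 / 7029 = 0.00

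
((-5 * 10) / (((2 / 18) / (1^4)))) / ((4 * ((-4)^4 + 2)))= -75 / 172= -0.44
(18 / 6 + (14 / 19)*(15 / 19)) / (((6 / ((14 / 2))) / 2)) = 3017 / 361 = 8.36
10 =10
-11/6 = -1.83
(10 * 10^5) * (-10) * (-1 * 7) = 70000000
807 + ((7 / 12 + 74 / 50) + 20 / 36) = 728657 / 900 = 809.62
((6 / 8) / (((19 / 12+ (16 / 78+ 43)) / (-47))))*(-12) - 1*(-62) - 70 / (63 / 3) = 475892 / 6987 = 68.11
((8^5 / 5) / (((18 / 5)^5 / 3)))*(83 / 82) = 26560000 / 807003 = 32.91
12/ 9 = 4/ 3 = 1.33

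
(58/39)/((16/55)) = 1595/312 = 5.11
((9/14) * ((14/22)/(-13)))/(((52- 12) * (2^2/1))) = -9/45760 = -0.00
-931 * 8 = -7448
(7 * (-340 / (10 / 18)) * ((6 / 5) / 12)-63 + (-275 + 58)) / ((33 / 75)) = -1610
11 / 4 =2.75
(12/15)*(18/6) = 2.40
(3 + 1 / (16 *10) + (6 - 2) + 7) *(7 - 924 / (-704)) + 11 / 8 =301573 / 2560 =117.80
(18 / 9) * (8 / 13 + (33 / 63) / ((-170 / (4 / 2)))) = 28274 / 23205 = 1.22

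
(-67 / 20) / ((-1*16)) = 67 / 320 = 0.21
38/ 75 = 0.51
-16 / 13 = -1.23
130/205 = 26/41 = 0.63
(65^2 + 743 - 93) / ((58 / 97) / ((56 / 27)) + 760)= 13240500 / 2064943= 6.41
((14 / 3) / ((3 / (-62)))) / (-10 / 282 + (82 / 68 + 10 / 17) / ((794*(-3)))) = 1101328816 / 413541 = 2663.17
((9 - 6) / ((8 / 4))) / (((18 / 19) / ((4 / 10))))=19 / 30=0.63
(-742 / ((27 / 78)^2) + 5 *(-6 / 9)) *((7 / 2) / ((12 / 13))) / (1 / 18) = -22834721 / 54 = -422865.20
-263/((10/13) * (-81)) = 3419/810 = 4.22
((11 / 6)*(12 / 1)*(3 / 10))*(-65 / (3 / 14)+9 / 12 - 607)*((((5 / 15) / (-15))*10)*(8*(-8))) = -768416 / 9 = -85379.56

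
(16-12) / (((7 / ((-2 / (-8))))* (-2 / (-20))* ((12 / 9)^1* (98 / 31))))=465 / 1372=0.34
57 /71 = 0.80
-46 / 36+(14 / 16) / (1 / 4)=2.22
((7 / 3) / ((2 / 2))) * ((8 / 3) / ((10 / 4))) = 112 / 45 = 2.49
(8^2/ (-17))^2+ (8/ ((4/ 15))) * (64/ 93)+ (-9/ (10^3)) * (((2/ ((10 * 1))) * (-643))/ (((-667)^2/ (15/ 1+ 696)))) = 693921337836163/ 19928802755000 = 34.82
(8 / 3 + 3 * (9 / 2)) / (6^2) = 97 / 216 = 0.45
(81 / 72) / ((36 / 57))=57 / 32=1.78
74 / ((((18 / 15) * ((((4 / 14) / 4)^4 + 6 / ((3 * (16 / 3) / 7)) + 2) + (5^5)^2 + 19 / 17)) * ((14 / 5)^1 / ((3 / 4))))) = 10787350 / 6377660000379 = 0.00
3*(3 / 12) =3 / 4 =0.75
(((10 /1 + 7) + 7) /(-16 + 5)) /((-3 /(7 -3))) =32 /11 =2.91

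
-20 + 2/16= -159/8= -19.88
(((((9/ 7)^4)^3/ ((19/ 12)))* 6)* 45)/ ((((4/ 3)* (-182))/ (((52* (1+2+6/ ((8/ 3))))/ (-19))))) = 206.03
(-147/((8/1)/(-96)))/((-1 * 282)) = -6.26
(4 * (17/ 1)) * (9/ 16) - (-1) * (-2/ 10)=761/ 20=38.05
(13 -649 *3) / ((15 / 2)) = -3868 / 15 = -257.87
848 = 848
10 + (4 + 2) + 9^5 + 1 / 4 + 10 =236301 / 4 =59075.25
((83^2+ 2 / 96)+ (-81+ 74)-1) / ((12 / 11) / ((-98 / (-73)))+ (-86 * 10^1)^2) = 178025771 / 19134952224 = 0.01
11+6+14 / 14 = 18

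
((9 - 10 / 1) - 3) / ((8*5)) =-1 / 10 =-0.10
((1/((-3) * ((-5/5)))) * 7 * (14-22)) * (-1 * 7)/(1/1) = 392/3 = 130.67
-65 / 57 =-1.14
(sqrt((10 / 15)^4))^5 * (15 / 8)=640 / 19683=0.03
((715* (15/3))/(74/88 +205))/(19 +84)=0.17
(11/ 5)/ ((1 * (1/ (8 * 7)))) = 616/ 5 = 123.20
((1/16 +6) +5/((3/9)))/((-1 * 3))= -337/48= -7.02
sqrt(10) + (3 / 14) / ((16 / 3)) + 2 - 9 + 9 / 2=-551 / 224 + sqrt(10)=0.70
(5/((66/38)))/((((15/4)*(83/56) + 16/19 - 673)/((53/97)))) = -21428960/9081393849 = -0.00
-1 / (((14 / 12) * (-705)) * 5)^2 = -4 / 67650625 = -0.00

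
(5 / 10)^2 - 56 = -55.75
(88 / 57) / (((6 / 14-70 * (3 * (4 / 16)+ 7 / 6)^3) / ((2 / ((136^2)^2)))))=-693 / 37810382323016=-0.00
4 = 4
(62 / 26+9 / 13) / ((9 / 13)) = 40 / 9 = 4.44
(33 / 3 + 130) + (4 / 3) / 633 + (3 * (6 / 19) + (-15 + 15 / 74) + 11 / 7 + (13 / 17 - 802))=-672.51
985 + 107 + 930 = 2022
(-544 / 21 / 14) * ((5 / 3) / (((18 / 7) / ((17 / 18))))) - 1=-10883 / 5103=-2.13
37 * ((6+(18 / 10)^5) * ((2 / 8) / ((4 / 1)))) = 2878563 / 50000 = 57.57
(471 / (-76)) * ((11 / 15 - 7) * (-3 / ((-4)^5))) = 22137 / 194560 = 0.11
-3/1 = -3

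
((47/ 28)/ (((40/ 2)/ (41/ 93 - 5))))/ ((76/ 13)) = -32383/ 494760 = -0.07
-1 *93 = -93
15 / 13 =1.15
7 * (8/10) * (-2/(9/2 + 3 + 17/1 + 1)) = -112/255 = -0.44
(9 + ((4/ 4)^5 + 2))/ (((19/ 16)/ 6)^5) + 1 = 97847199811/ 2476099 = 39516.68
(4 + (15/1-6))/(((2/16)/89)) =9256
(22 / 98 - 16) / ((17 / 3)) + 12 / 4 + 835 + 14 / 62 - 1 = 21547793 / 25823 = 834.44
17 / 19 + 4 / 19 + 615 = 11706 / 19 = 616.11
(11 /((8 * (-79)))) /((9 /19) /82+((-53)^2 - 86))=-8569 /1340611988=-0.00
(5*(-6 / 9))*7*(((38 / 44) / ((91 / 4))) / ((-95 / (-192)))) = -256 / 143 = -1.79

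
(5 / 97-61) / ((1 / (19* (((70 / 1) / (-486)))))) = 3931480 / 23571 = 166.79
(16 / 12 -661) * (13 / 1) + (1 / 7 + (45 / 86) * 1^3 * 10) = -7738973 / 903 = -8570.29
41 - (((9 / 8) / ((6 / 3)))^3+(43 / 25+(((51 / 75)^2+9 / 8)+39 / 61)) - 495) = 83057643291 / 156160000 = 531.88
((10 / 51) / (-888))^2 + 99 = 50762322889 / 512750736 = 99.00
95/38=5/2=2.50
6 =6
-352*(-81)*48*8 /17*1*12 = 7728429.18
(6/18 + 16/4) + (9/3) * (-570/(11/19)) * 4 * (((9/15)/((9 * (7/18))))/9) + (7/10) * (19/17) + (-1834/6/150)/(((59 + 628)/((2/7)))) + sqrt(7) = -88998310993/404677350 + sqrt(7) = -217.28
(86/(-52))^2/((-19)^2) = 1849/244036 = 0.01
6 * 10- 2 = 58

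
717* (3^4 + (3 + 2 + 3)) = 63813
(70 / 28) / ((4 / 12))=15 / 2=7.50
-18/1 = -18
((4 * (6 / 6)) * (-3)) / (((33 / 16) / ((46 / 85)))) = -2944 / 935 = -3.15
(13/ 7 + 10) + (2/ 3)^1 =263/ 21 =12.52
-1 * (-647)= 647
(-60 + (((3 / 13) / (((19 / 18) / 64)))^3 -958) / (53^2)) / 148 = -1256462458619 / 3132379108118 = -0.40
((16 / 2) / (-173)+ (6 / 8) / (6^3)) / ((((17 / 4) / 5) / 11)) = -117205 / 211752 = -0.55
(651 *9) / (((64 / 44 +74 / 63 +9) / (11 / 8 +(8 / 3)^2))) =275648373 / 64472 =4275.47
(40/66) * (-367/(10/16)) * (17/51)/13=-11744/1287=-9.13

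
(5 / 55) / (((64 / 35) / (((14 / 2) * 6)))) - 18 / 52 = 7971 / 4576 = 1.74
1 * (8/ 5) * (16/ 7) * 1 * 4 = 512/ 35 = 14.63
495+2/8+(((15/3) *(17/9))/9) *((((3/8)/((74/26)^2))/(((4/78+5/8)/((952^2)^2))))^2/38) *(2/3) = 1107221774437623561404896544860237/19024210988868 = 58200667301551343695.98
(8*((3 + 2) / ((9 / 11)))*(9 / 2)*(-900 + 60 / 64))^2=625957880625 / 16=39122367539.06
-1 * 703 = -703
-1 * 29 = -29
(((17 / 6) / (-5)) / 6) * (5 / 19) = -17 / 684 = -0.02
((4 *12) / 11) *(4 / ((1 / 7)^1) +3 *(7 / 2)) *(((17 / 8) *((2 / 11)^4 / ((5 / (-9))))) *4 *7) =-1439424 / 73205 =-19.66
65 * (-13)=-845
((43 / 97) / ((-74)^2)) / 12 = 43 / 6374064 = 0.00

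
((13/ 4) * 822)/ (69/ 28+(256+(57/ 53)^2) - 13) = 70039606/ 6465743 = 10.83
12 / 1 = 12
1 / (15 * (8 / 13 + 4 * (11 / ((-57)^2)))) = 14079 / 132820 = 0.11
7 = 7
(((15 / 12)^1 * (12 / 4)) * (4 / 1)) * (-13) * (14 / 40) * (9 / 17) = -2457 / 68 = -36.13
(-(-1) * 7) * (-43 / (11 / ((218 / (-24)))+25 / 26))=121862 / 101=1206.55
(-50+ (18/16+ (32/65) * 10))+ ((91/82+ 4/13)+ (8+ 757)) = 3080593/4264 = 722.47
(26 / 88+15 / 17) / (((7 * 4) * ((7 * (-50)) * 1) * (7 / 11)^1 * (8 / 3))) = -0.00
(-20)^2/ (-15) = -80/ 3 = -26.67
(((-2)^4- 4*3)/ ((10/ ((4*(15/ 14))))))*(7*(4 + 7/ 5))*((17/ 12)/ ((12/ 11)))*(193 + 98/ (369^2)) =16241.01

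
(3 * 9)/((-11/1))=-27/11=-2.45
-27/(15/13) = -117/5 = -23.40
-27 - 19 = -46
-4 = -4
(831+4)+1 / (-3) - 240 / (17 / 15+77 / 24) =1218184 / 1563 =779.39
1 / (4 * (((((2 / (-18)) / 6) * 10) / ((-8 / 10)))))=27 / 25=1.08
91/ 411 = 0.22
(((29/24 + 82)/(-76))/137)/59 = -1997/14743392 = -0.00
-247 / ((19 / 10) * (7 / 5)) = -650 / 7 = -92.86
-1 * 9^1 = -9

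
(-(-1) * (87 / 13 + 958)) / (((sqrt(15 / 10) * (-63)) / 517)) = -6483697 * sqrt(6) / 2457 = -6463.88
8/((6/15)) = 20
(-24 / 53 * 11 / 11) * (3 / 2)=-0.68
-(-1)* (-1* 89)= -89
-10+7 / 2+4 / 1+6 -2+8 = 19 / 2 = 9.50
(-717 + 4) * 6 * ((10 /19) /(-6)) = 7130 /19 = 375.26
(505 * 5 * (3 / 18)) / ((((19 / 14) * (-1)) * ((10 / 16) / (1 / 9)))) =-28280 / 513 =-55.13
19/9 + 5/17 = 368/153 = 2.41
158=158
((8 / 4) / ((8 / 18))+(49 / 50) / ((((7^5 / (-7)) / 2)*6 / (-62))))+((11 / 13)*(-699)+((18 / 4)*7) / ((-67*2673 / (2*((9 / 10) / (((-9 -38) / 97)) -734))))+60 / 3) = -8440289707742 / 14893904025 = -566.69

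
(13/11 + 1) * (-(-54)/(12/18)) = 1944/11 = 176.73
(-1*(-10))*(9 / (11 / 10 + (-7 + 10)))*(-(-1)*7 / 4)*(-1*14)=-22050 / 41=-537.80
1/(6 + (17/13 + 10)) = 13/225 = 0.06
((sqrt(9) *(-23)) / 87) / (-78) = 23 / 2262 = 0.01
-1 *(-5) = 5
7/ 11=0.64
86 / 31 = 2.77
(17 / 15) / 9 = 17 / 135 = 0.13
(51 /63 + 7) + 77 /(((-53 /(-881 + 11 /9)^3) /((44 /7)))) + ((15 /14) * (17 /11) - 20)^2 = 5698142679382088461 /916315092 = 6218540684.45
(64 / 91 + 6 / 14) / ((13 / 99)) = 10197 / 1183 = 8.62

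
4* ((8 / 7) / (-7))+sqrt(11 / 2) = -32 / 49+sqrt(22) / 2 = 1.69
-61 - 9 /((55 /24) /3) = -4003 /55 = -72.78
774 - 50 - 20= 704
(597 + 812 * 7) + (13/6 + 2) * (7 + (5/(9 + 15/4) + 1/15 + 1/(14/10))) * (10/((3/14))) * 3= 187827/17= 11048.65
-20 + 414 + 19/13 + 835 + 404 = 21248/13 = 1634.46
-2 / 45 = -0.04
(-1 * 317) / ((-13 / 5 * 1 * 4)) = 1585 / 52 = 30.48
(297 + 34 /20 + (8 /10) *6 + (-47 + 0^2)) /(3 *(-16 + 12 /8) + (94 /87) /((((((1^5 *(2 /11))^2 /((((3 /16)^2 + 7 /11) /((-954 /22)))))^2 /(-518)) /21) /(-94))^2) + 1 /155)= 683626950026585975952506880 /144986803941171544187552815874501149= 0.00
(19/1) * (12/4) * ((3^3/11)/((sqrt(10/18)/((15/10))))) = 13851 * sqrt(5)/110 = 281.56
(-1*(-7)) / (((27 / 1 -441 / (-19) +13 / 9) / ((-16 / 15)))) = -6384 / 44165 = -0.14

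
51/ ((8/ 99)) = 5049/ 8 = 631.12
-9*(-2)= 18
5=5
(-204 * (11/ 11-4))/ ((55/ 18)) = 11016/ 55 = 200.29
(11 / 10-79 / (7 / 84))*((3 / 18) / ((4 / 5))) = -9469 / 48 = -197.27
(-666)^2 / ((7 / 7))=443556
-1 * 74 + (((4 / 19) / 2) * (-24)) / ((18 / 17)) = -4354 / 57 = -76.39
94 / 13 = 7.23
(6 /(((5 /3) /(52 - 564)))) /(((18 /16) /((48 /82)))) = -196608 /205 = -959.06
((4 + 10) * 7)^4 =92236816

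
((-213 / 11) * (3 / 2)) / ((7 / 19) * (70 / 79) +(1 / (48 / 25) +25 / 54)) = -207174024 / 9345655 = -22.17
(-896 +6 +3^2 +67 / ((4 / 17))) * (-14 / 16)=16695 / 32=521.72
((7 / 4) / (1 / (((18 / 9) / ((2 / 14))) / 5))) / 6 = 0.82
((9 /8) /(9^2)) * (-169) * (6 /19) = -169 /228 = -0.74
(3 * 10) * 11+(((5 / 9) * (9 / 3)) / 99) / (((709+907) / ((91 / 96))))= 15204879815 / 46075392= 330.00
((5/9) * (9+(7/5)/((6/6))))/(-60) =-13/135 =-0.10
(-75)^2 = 5625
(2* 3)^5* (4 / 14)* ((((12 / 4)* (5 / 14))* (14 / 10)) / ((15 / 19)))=147744 / 35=4221.26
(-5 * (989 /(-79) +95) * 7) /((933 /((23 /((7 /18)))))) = -4496040 /24569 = -183.00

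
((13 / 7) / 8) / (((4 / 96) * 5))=1.11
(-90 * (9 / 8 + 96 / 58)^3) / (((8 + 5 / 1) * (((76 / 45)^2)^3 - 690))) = 100269013082431640625 / 449411169536962667008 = 0.22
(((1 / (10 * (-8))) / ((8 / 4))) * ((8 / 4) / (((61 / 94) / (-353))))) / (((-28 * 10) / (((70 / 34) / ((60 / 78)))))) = -215683 / 3318400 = -0.06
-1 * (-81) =81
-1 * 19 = -19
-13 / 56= -0.23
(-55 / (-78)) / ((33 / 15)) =25 / 78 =0.32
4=4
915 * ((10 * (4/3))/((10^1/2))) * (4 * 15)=146400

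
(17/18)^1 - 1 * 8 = -127/18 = -7.06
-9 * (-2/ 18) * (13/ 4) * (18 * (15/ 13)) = 135/ 2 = 67.50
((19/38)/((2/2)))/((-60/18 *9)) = -1/60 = -0.02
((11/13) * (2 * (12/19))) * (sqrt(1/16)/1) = 66/247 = 0.27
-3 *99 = -297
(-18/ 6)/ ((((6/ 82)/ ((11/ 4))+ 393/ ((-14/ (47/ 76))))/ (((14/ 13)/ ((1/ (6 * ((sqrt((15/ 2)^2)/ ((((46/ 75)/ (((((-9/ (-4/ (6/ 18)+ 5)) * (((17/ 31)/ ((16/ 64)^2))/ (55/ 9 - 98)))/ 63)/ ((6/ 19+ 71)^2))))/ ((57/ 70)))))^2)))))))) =2641760017099248203136/ 162286464212701580077750202054003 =0.00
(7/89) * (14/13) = 98/1157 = 0.08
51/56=0.91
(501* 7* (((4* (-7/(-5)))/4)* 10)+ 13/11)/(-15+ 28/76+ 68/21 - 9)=-215496309/89507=-2407.59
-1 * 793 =-793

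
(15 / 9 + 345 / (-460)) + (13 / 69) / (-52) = 21 / 23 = 0.91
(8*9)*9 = 648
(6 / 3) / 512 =1 / 256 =0.00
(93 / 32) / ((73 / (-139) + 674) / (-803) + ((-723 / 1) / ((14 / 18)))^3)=-3560470683 / 984062640917996480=-0.00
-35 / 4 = -8.75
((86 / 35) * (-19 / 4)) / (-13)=817 / 910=0.90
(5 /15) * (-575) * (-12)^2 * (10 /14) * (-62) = 8556000 /7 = 1222285.71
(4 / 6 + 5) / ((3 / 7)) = 119 / 9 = 13.22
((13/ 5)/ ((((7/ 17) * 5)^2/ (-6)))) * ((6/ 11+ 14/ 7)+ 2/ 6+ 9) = -60112/ 1375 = -43.72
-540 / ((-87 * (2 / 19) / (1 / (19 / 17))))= 1530 / 29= 52.76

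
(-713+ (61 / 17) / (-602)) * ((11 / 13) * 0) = 0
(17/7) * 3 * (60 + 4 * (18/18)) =3264/7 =466.29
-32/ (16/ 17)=-34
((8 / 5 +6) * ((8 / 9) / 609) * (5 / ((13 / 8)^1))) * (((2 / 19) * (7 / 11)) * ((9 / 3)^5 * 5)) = 11520 / 4147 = 2.78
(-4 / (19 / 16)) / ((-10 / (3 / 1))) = 96 / 95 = 1.01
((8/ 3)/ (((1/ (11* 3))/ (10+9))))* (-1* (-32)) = 53504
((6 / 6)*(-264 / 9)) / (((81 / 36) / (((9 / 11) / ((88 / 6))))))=-8 / 11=-0.73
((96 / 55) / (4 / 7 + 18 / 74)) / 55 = 24864 / 638275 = 0.04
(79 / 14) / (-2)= -79 / 28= -2.82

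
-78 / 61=-1.28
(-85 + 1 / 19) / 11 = -1614 / 209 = -7.72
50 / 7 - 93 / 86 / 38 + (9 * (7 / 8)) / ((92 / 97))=64894625 / 4209184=15.42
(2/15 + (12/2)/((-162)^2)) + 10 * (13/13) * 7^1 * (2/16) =388567/43740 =8.88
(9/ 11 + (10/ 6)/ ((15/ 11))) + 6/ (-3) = 0.04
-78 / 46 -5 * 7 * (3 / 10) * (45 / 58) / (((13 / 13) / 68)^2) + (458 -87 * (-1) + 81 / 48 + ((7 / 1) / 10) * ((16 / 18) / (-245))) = -624006233713 / 16808400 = -37124.67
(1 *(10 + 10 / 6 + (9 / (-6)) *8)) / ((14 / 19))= -0.45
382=382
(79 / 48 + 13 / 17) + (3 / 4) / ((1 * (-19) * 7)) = 260999 / 108528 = 2.40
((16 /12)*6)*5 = 40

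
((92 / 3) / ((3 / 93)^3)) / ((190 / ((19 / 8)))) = 685193 / 60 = 11419.88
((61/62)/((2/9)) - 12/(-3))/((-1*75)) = -209/1860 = -0.11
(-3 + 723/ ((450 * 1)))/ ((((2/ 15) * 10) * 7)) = -209/ 1400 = -0.15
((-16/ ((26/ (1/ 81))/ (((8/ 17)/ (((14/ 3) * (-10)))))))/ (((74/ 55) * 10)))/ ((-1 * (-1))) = 44/ 7727265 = 0.00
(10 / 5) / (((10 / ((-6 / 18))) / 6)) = -2 / 5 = -0.40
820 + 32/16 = 822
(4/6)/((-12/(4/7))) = -2/63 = -0.03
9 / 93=3 / 31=0.10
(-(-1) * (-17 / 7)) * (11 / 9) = -187 / 63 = -2.97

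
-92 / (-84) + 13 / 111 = 314 / 259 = 1.21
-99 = -99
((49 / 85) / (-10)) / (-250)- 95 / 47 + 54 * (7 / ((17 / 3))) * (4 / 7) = 360514803 / 9987500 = 36.10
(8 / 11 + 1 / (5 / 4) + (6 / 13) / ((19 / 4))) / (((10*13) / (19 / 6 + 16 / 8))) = 57009 / 883025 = 0.06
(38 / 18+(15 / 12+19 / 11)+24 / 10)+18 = 50467 / 1980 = 25.49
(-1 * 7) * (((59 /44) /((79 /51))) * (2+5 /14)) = -9027 /632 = -14.28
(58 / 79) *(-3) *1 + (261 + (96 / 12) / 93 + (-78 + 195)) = 2761616 / 7347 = 375.88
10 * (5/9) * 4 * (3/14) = 4.76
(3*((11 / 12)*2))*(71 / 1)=781 / 2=390.50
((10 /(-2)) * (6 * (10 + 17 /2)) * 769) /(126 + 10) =-426795 /136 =-3138.20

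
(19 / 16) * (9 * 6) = 513 / 8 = 64.12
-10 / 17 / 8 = -5 / 68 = -0.07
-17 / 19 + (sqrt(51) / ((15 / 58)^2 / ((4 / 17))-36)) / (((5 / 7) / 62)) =-5839904 * sqrt(51) / 2402955-17 / 19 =-18.25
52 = 52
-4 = -4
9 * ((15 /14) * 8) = 540 /7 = 77.14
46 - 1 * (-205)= 251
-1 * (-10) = 10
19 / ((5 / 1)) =19 / 5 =3.80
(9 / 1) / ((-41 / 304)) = -2736 / 41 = -66.73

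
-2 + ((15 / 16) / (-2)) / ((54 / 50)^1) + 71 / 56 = -2351 / 2016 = -1.17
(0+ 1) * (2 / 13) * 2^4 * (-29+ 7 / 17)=-15552 / 221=-70.37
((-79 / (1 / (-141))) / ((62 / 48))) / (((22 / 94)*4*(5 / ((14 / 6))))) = 7329462 / 1705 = 4298.80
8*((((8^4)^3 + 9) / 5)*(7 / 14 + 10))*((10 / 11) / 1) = 11544872093160 / 11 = 1049533826650.91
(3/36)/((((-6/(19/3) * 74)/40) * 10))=-19/3996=-0.00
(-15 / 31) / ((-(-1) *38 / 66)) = -495 / 589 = -0.84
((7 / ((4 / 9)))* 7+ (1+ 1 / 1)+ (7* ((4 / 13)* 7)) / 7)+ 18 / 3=6261 / 52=120.40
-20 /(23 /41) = -820 /23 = -35.65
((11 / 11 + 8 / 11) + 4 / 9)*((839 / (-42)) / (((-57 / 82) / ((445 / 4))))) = 3291124325 / 474012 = 6943.12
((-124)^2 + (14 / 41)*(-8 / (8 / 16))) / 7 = 630192 / 287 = 2195.79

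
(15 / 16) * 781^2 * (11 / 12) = 524185.23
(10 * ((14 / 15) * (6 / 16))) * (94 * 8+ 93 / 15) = 26537 / 10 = 2653.70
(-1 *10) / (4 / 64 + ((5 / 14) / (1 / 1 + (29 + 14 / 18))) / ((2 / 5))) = -310240 / 2839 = -109.28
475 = 475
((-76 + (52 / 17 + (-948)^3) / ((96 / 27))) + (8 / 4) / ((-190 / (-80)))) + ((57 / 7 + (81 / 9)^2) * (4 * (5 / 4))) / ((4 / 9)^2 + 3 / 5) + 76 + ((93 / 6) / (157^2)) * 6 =-106833235462442807 / 445851112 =-239616393.43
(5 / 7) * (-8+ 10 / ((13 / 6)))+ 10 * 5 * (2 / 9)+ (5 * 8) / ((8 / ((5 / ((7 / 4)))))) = 18820 / 819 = 22.98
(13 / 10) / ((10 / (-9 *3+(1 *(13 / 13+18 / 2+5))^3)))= 10881 / 25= 435.24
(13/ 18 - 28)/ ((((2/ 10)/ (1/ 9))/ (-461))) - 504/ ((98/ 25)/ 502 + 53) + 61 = 11850735134/ 1683909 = 7037.63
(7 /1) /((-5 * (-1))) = 7 /5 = 1.40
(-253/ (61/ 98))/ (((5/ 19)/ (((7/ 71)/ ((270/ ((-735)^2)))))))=-3958771201/ 12993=-304684.92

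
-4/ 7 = -0.57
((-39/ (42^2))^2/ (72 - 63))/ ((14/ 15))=845/ 14521248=0.00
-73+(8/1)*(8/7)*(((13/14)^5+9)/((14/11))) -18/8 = -18571247/3294172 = -5.64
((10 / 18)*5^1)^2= 625 / 81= 7.72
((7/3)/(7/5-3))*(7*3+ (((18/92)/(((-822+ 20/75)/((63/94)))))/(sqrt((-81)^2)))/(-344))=-4491923751945/146675061248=-30.63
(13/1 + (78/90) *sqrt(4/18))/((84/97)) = 1261 *sqrt(2)/3780 + 1261/84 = 15.48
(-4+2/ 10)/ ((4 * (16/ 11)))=-209/ 320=-0.65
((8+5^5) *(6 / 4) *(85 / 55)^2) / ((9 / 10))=4527185 / 363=12471.58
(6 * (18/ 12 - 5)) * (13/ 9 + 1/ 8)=-791/ 24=-32.96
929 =929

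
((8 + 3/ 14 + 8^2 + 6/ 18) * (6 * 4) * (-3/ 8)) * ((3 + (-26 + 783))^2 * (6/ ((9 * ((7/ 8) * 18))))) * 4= -28159155200/ 441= -63852959.64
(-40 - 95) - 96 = -231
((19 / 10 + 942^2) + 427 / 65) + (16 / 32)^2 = 230716907 / 260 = 887372.72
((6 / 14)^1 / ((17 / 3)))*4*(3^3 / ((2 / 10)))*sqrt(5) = 4860*sqrt(5) / 119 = 91.32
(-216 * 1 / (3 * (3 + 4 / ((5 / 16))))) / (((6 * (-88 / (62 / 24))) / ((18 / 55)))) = 0.01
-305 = -305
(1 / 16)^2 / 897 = 1 / 229632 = 0.00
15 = 15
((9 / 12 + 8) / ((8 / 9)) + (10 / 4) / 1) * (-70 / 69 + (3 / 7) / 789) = -50876395 / 4064928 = -12.52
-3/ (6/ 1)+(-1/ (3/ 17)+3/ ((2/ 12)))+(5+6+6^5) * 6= 280403/ 6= 46733.83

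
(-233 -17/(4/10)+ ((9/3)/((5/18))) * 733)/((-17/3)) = -229227/170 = -1348.39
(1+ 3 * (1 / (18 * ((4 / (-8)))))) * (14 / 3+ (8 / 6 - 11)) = -3.33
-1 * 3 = -3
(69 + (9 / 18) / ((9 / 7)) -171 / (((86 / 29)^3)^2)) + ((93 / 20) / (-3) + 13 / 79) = 97443443299454551 / 1438236520908480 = 67.75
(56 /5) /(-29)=-56 /145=-0.39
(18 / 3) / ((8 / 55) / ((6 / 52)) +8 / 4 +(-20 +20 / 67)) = -33165 / 90877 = -0.36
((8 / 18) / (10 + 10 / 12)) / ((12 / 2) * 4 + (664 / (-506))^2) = 64009 / 40131975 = 0.00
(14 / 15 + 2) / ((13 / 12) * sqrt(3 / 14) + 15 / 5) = 29568 / 29395 - 2288 * sqrt(42) / 88185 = 0.84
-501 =-501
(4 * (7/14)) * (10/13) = 20/13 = 1.54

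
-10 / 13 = -0.77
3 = 3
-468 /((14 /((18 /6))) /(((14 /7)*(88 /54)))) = -2288 /7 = -326.86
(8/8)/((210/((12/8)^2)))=3/280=0.01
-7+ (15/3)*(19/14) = -3/14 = -0.21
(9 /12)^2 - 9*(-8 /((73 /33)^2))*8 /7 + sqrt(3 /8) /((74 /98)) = 49*sqrt(6) /148 + 10371951 /596848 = 18.19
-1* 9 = -9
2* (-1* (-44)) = 88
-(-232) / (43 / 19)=4408 / 43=102.51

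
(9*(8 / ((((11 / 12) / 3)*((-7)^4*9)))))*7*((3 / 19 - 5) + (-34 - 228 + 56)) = -1153728 / 71687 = -16.09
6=6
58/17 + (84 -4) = 83.41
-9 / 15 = -3 / 5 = -0.60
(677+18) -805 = -110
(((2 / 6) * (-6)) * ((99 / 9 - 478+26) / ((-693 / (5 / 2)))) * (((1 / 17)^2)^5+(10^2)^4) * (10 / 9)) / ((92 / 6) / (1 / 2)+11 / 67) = -4727505696552905000023450 / 412272768635720949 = -11466936.59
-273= -273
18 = 18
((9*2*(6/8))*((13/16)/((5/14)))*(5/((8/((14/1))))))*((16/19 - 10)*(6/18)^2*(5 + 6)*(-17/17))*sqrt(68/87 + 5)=21021*sqrt(43761)/608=7232.58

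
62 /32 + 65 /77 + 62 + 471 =660083 /1232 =535.78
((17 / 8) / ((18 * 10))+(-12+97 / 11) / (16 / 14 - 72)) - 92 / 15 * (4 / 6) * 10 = -6683411 / 163680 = -40.83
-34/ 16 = -17/ 8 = -2.12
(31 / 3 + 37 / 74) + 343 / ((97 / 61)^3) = 526450643 / 5476038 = 96.14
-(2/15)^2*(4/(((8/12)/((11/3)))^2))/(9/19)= -9196/2025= -4.54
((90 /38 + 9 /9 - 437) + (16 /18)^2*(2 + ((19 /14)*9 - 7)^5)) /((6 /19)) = 8276.15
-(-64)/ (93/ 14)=896/ 93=9.63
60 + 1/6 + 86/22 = 4229/66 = 64.08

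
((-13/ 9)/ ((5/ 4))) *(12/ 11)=-208/ 165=-1.26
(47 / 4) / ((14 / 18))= 423 / 28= 15.11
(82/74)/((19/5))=205/703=0.29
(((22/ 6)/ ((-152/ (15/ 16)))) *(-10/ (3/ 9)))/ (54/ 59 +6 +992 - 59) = 3245/ 4495552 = 0.00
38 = 38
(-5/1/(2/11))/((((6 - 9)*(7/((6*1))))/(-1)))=-55/7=-7.86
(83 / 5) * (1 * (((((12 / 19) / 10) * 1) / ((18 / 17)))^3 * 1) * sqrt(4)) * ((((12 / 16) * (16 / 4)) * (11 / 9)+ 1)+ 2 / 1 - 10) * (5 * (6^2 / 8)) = -815558 / 1543275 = -0.53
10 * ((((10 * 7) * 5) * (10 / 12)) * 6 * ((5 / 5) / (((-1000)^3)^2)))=7 / 400000000000000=0.00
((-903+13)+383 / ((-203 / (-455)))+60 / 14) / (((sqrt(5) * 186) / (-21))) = 1107 * sqrt(5) / 1798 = 1.38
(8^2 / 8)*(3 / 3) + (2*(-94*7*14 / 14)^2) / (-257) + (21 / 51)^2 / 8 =-1997259471 / 594184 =-3361.35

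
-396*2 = -792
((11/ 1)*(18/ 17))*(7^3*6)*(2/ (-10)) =-407484/ 85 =-4793.93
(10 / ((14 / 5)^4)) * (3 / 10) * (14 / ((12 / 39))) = 24375 / 10976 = 2.22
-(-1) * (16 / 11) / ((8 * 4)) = 1 / 22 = 0.05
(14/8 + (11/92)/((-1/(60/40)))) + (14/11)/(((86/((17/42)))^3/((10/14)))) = 9362973547127/5961200791392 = 1.57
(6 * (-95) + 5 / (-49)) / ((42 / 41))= -1145335 / 2058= -556.53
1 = 1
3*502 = 1506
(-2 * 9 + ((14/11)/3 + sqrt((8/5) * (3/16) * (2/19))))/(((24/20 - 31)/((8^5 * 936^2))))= 27750983270400/1639 - 28707913728 * sqrt(285)/2831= 16760463155.88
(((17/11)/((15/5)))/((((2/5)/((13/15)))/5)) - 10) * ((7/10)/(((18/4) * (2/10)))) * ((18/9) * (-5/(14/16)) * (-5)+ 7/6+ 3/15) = -195475/972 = -201.11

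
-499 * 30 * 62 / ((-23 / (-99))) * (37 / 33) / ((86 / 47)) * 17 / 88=-20578952115 / 43516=-472905.42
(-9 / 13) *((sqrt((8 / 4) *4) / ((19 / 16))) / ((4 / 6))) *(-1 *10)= 4320 *sqrt(2) / 247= 24.73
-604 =-604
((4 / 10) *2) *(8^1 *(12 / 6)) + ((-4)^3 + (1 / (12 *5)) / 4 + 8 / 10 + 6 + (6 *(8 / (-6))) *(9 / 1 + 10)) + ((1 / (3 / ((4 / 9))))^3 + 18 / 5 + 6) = -294131071 / 1574640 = -186.79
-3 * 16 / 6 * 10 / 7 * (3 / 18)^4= -5 / 567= -0.01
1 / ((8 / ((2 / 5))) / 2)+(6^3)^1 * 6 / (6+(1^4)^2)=12967 / 70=185.24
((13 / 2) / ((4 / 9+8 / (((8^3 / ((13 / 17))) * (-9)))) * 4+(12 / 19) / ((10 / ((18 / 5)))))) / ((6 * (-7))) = -1259700 / 16277863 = -0.08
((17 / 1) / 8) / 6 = 17 / 48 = 0.35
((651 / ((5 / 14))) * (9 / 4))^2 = 1682066169 / 100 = 16820661.69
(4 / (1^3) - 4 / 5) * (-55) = -176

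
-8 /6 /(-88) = 1 /66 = 0.02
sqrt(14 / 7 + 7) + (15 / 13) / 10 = 81 / 26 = 3.12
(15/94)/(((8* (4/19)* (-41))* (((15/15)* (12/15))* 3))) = -475/493312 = -0.00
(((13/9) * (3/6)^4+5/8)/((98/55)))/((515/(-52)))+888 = 3132721/3528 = 887.96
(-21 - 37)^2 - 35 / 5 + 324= 3681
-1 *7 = -7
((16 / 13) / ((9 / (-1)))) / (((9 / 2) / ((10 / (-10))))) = 32 / 1053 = 0.03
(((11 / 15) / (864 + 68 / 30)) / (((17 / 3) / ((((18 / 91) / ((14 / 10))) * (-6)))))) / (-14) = 4455 / 492492091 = 0.00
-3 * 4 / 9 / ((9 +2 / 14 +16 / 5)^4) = -1500625 / 26121388032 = -0.00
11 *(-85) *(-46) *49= 2107490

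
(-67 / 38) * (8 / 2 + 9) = -871 / 38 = -22.92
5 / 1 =5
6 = 6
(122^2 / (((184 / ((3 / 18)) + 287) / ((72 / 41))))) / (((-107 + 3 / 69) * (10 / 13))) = -1026996 / 4496675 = -0.23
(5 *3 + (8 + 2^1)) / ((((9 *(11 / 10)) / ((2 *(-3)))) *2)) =-250 / 33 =-7.58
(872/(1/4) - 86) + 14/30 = 51037/15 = 3402.47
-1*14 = -14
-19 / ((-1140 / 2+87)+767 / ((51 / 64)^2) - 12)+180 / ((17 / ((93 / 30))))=1033768323 / 31520329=32.80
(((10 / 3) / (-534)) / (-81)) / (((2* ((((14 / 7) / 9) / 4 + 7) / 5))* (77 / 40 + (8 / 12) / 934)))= 467000 / 32934217977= 0.00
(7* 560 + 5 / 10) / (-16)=-7841 / 32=-245.03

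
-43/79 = -0.54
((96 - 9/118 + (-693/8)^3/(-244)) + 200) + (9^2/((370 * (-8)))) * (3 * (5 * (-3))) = 807569317211/272717824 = 2961.19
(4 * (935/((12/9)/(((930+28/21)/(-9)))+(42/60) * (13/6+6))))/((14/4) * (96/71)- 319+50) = -1309268400/527671849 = -2.48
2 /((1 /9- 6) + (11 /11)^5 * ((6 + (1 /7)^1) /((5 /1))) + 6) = 315 /211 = 1.49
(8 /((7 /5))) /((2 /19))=380 /7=54.29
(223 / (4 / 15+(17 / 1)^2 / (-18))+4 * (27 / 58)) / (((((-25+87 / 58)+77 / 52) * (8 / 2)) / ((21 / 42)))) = 113256 / 1627045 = 0.07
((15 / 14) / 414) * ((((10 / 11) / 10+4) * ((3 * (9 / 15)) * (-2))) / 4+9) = 195 / 14168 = 0.01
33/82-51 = -4149/82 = -50.60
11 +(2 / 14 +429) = 3081 / 7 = 440.14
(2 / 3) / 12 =0.06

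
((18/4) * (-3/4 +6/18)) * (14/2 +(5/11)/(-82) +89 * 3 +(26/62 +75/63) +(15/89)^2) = -6410151183595/12403272112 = -516.81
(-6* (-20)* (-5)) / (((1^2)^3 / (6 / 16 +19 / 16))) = -937.50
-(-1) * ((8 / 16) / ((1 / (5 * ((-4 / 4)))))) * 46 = -115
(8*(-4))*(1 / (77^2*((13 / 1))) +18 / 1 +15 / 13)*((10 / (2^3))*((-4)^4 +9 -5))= -1181057600 / 5929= -199200.13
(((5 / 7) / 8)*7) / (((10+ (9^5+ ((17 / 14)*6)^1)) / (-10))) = -175 / 1653856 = -0.00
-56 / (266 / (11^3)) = -280.21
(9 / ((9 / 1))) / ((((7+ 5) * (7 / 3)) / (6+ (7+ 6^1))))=19 / 28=0.68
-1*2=-2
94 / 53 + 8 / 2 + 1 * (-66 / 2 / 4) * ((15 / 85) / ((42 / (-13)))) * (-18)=-58977 / 25228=-2.34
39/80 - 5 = -361/80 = -4.51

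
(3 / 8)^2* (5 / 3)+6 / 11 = 549 / 704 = 0.78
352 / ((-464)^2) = 11 / 6728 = 0.00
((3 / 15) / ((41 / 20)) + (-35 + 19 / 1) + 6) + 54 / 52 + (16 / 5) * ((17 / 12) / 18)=-8.61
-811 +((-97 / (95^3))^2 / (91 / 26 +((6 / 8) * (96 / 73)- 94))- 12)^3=-2251203057706933101970836920697845406582111796702719 / 886649491001245542480986308285152698516845703125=-2539.00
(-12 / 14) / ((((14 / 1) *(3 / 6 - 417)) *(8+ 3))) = 6 / 448987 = 0.00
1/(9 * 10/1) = 1/90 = 0.01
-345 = -345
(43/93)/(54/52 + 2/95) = 106210/243381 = 0.44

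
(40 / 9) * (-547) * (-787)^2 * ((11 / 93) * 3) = -149069730920 / 279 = -534300110.82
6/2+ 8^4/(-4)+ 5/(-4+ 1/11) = -43958/43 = -1022.28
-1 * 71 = -71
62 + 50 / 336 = 10441 / 168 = 62.15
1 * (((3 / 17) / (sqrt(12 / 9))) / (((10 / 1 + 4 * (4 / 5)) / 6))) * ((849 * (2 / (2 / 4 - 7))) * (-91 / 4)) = 89145 * sqrt(3) / 374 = 412.84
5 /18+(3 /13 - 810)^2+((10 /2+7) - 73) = 655665.48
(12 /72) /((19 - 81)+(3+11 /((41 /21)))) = -41 /13128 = -0.00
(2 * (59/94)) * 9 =531/47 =11.30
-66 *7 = -462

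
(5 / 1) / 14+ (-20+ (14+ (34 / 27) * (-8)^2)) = 74.95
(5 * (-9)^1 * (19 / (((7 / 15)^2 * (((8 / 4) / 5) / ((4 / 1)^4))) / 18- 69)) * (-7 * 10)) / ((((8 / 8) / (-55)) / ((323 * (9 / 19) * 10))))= 13054290480000000 / 178847951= 72990998.26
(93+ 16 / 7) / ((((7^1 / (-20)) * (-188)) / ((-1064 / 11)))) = -506920 / 3619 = -140.07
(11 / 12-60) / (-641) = 709 / 7692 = 0.09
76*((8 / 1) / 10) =304 / 5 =60.80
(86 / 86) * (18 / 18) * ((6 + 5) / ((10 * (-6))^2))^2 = 121 / 12960000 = 0.00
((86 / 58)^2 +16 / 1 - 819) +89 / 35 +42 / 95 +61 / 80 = -7132230167 / 8948240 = -797.05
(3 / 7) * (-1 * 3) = -9 / 7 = -1.29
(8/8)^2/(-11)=-1/11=-0.09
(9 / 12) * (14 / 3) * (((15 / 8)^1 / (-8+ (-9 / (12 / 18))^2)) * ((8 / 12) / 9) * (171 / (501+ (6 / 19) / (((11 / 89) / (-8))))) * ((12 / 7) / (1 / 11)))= 436810 / 23334863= 0.02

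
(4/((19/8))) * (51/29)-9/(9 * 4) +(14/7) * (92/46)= 6.71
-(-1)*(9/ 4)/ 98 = 9/ 392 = 0.02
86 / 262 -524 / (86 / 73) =-444.46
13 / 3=4.33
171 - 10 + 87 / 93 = 5020 / 31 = 161.94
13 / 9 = 1.44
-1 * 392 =-392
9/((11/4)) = 36/11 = 3.27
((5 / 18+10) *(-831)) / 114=-51245 / 684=-74.92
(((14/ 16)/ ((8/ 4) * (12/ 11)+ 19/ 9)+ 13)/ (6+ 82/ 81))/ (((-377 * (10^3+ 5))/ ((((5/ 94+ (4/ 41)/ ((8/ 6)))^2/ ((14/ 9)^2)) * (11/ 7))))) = -0.00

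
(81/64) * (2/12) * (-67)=-1809/128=-14.13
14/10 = 1.40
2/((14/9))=9/7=1.29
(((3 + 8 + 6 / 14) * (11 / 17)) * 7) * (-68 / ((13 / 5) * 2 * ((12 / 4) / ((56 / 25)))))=-19712 / 39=-505.44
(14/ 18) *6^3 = 168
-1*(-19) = 19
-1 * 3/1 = -3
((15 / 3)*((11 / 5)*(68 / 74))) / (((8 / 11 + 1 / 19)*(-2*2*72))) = -39083 / 868464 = -0.05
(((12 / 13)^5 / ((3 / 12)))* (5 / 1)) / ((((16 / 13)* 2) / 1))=155520 / 28561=5.45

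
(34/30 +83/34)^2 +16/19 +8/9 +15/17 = 25352717/1647300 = 15.39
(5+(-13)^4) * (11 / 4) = 157113 / 2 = 78556.50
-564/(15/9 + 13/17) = -7191/31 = -231.97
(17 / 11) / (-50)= -17 / 550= -0.03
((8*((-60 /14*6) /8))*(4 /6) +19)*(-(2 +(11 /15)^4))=-1506583 /354375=-4.25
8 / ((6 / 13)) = 52 / 3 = 17.33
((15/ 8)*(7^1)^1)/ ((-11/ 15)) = -1575/ 88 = -17.90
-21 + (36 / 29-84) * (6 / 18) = -1409 / 29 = -48.59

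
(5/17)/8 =5/136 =0.04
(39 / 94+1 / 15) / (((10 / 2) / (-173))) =-117467 / 7050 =-16.66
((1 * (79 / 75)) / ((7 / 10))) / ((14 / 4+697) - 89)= 316 / 128415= 0.00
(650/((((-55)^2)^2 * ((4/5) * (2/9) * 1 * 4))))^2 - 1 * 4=-5487587339911/1371896838400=-4.00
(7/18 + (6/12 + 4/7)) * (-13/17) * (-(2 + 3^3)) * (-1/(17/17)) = -34684/1071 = -32.38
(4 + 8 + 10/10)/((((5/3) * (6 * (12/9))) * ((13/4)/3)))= 9/10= 0.90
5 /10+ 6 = 13 /2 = 6.50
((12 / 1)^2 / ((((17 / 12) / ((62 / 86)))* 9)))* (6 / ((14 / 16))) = 285696 / 5117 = 55.83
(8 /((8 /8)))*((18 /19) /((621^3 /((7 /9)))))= 112 /4550178159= 0.00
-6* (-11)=66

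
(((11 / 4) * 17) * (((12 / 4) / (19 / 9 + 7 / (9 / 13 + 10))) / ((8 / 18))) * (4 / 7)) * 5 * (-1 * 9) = -56846691 / 19376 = -2933.87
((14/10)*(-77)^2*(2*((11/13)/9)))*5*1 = 913066/117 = 7803.98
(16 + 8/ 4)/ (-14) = -9/ 7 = -1.29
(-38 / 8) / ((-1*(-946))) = -19 / 3784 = -0.01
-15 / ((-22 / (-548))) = -4110 / 11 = -373.64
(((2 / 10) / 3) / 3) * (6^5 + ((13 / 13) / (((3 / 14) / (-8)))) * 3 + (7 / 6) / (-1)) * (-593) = -27264361 / 270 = -100979.11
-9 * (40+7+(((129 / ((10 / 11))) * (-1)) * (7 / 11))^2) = -7380981 / 100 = -73809.81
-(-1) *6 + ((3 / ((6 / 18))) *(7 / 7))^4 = 6567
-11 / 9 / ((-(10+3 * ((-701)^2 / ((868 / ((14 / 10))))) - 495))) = 6820 / 10561527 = 0.00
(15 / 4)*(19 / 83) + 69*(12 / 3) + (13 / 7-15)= 612875 / 2324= 263.72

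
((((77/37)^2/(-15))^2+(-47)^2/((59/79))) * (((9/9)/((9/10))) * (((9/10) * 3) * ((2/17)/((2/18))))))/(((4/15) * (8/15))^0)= 441545753042364/46994587075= 9395.67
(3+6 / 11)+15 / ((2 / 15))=2553 / 22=116.05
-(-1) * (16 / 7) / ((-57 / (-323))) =272 / 21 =12.95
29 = 29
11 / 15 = 0.73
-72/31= -2.32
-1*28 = -28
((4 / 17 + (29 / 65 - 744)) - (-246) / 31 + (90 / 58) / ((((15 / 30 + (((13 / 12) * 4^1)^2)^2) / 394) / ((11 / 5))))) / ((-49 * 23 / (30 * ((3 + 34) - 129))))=-997723549327896 / 556886707013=-1791.61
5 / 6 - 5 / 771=0.83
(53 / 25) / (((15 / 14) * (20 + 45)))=742 / 24375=0.03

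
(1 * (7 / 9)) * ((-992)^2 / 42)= 492032 / 27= 18223.41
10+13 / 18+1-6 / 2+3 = 211 / 18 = 11.72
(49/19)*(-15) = -735/19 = -38.68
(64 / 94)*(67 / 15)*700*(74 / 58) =11105920 / 4089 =2716.05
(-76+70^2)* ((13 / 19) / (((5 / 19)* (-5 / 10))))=-125424 / 5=-25084.80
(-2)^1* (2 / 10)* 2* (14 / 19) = -0.59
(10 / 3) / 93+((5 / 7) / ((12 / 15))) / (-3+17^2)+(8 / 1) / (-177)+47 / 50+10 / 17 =1.52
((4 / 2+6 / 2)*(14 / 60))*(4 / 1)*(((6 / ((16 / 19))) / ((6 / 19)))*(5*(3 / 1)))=12635 / 8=1579.38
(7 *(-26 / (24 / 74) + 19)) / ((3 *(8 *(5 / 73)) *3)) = -187537 / 2160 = -86.82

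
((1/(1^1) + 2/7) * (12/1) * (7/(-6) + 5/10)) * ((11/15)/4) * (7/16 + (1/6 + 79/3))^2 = -6130113/4480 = -1368.33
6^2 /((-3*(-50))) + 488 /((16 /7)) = 10687 /50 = 213.74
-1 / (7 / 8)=-8 / 7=-1.14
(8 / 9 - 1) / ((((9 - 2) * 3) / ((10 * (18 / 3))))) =-20 / 63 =-0.32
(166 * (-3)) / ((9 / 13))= -2158 / 3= -719.33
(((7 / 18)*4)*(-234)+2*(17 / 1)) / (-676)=165 / 338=0.49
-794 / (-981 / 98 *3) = 77812 / 2943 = 26.44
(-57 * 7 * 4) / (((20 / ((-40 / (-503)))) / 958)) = -6079.40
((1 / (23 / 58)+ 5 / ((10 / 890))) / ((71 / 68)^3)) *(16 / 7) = 51783177216 / 57623671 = 898.64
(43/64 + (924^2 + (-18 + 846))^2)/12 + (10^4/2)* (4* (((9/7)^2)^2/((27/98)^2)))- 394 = 46742824453675/768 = 60863052674.06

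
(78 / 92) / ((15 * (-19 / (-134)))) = 871 / 2185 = 0.40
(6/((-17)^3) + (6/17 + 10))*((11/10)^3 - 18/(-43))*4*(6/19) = 11478599742/501740125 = 22.88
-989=-989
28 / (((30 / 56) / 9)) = 2352 / 5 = 470.40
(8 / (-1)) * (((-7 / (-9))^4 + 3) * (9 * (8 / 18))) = -706688 / 6561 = -107.71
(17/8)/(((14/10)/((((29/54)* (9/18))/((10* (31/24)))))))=493/15624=0.03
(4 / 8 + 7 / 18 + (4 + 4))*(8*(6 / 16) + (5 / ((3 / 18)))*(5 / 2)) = 2080 / 3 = 693.33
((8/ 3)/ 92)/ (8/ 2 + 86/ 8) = 8/ 4071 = 0.00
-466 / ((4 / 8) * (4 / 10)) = -2330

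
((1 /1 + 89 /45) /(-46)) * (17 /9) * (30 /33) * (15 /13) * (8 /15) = -18224 /266409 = -0.07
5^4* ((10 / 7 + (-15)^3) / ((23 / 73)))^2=1857383731890625 / 25921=71655558500.47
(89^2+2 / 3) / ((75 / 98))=465794 / 45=10350.98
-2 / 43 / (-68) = 1 / 1462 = 0.00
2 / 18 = 1 / 9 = 0.11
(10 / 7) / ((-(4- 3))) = -10 / 7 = -1.43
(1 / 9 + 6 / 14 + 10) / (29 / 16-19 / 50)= 265600 / 36099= 7.36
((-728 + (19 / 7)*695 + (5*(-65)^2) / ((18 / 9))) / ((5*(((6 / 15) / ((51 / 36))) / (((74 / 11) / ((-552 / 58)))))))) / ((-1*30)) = 2993220413 / 15301440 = 195.62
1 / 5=0.20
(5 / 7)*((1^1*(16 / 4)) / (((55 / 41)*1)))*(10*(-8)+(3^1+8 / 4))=-12300 / 77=-159.74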